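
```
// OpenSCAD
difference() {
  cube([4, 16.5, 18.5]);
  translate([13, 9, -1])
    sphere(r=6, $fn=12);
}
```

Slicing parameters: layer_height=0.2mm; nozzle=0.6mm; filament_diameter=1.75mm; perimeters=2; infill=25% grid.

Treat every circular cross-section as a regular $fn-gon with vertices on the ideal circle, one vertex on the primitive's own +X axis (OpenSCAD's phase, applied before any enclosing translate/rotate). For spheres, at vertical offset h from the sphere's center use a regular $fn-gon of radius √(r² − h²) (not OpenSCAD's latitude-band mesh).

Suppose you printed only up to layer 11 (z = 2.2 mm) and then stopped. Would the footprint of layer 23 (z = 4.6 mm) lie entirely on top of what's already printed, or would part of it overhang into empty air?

Compare the two slices. At z = 2.2: the cube (footprint 4×16.5) is included at this height (area 66.00 mm²); the r=6 sphere at (13, 9) slices to a regular 12-gon of circumradius 5.075 (√(r²−h²) with h=3.2 from center) (area = (12/2)·5.075²·sin(360°/12) = 77.28 mm²); Taking the first minus the rest: starting from the 4×16.5 cube (66.00 mm²), the r=6 sphere at (13, 9) misses the remaining region (no effect) — area = 66.00 mm². At z = 4.6: the cube (footprint 4×16.5) is included at this height (area 66.00 mm²); the r=6 sphere at (13, 9) slices to a regular 12-gon of circumradius 2.154 (√(r²−h²) with h=5.6 from center) (area = (12/2)·2.154²·sin(360°/12) = 13.92 mm²); Subtracting the remaining from the first: starting from the 4×16.5 cube (66.00 mm²), the r=6 sphere at (13, 9) misses the remaining region (no effect) — area = 66.00 mm². Checking containment: the cross-section at z = 4.6 is a subset of the cross-section at z = 2.2.

entirely on top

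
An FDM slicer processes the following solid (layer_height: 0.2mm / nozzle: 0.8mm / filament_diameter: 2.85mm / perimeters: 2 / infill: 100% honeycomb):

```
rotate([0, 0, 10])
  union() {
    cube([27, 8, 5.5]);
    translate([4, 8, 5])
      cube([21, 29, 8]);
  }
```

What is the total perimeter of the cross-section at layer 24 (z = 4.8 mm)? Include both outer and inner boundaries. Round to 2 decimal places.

At z = 4.8 mm: the 27×8 cube contributes its full rectangle (perimeter 70.00 mm); the cube at (4, 8) is not intersected at this z (z outside [5, 13]); Merging all regions: only the 27×8 cube is present, so the union is just that shape — boundary = 70.00 mm; (rotated 10° about Z; rotation is an isometry so areas/perimeters/island counts are preserved). Overall, the cross-section is a single solid region. Total boundary length (outer) = 70.00 mm.

70.00 mm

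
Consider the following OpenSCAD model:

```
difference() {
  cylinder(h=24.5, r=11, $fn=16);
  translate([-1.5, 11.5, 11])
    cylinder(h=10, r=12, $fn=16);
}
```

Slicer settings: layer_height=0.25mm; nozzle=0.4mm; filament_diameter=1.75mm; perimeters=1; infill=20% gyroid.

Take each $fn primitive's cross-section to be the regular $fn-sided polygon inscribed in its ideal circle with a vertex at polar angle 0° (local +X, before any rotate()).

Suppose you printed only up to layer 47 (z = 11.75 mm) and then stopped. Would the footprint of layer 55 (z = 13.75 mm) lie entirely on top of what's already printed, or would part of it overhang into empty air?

entirely on top

Compare the two slices. At z = 11.75: the cylinder: section is a regular 16-gon, circumradius r=11 (area = (16/2)·11.000²·sin(360°/16) = 370.44 mm²); the r=12 cylinder at (-1.5, 11.5) contributes a regular 16-gon of circumradius 12 (area = (16/2)·12.000²·sin(360°/16) = 440.85 mm²); After the difference (first − rest): starting from the r=11 cylinder (370.44 mm²), the r=12 cylinder at (-1.5, 11.5) partially overlaps it — only the 153.24 mm² overlap (of its 440.85 mm²) is removed, clipping the outline — area = 217.20 mm². At z = 13.75: the r=11 cylinder contributes a regular 16-gon of circumradius 11 (area = (16/2)·11.000²·sin(360°/16) = 370.44 mm²); the cylinder at (-1.5, 11.5): section is a regular 16-gon, circumradius r=12 (area = (16/2)·12.000²·sin(360°/16) = 440.85 mm²); Taking the first minus the rest: starting from the r=11 cylinder (370.44 mm²), the r=12 cylinder at (-1.5, 11.5) partially overlaps it — only the 153.24 mm² overlap (of its 440.85 mm²) is removed, clipping the outline — area = 217.20 mm². Checking containment: the cross-section at z = 13.75 is a subset of the cross-section at z = 11.75.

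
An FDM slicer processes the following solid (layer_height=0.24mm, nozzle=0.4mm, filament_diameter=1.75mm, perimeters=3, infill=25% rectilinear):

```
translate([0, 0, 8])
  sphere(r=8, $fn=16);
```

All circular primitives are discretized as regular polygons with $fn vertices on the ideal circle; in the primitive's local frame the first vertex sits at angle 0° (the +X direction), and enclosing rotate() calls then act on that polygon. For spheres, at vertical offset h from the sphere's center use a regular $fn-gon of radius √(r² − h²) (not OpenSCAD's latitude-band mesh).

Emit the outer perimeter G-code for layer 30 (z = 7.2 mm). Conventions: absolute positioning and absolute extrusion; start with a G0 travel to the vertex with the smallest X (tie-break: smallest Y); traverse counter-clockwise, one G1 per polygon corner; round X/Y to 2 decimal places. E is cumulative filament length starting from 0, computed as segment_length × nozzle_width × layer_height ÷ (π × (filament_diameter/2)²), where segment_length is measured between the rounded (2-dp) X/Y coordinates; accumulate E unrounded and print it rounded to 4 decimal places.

At z = 7.2 mm: the r=8 sphere contributes a regular 16-gon of circumradius √(8²−0.8²) = 7.960. The outline is a single polygon with 16 vertices. Extrusion per mm of travel: 0.4 × 0.24 / (π × 0.875²) = 0.039912. Accumulating E over each segment gives final E = 1.9832.

G0 X-7.96 Y0.00 Z7.20
G1 X-7.35 Y-3.05 E0.1241
G1 X-5.63 Y-5.63 E0.2479
G1 X-3.05 Y-7.35 E0.3717
G1 X0.00 Y-7.96 E0.4958
G1 X3.05 Y-7.35 E0.6199
G1 X5.63 Y-5.63 E0.7437
G1 X7.35 Y-3.05 E0.8675
G1 X7.96 Y0.00 E0.9916
G1 X7.35 Y3.05 E1.1157
G1 X5.63 Y5.63 E1.2395
G1 X3.05 Y7.35 E1.3633
G1 X0.00 Y7.96 E1.4874
G1 X-3.05 Y7.35 E1.6116
G1 X-5.63 Y5.63 E1.7353
G1 X-7.35 Y3.05 E1.8591
G1 X-7.96 Y0.00 E1.9832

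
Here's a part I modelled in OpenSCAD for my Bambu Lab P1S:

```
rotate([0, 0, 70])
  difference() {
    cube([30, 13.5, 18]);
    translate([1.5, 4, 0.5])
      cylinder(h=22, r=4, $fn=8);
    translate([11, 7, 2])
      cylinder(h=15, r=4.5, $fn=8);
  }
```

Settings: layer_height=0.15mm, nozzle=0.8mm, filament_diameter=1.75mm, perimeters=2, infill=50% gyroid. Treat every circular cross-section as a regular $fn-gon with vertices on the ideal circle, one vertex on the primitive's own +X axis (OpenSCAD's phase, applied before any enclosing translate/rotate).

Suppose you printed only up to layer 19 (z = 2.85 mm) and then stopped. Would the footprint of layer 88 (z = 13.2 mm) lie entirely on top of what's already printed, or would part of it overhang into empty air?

Compare the two slices. At z = 2.85: the cube is present — its section is the full 30×13.5 rectangle (area 405.00 mm²); the r=4 cylinder at (1.5, 4) gives a regular 8-gon of circumradius 4 (constant along its height) (area = (8/2)·4.000²·sin(360°/8) = 45.25 mm²); the r=4.5 cylinder at (11, 7) contributes a regular 8-gon of circumradius 4.5 (area = (8/2)·4.500²·sin(360°/8) = 57.28 mm²); Subtracting the remaining from the first: starting from the 30×13.5 cube (405.00 mm²), the r=4 cylinder at (1.5, 4) partially overlaps it — only the 33.70 mm² overlap (of its 45.25 mm²) is removed, clipping the outline; the r=4.5 cylinder at (11, 7) lies wholly inside it (removes its full 57.28 mm² and its 27.55 mm outline becomes a hole wall) — area = 314.03 mm²; (rotated 70° about Z; rotation is an isometry so areas/perimeters/island counts are preserved). At z = 13.2: the 30×13.5 cube contributes its full rectangle (area 405.00 mm²); the cylinder at (1.5, 4): section is a regular 8-gon, circumradius r=4 (area = (8/2)·4.000²·sin(360°/8) = 45.25 mm²); the r=4.5 cylinder at (11, 7) gives a regular 8-gon of circumradius 4.5 (constant along its height) (area = (8/2)·4.500²·sin(360°/8) = 57.28 mm²); Subtracting the remaining from the first: starting from the 30×13.5 cube (405.00 mm²), the r=4 cylinder at (1.5, 4) partially overlaps it — only the 33.70 mm² overlap (of its 45.25 mm²) is removed, clipping the outline; the r=4.5 cylinder at (11, 7) lies wholly inside it (removes its full 57.28 mm² and its 27.55 mm outline becomes a hole wall) — area = 314.03 mm²; (rotated 70° about Z; rotation is an isometry so areas/perimeters/island counts are preserved). Checking containment: the cross-section at z = 13.2 is a subset of the cross-section at z = 2.85.

entirely on top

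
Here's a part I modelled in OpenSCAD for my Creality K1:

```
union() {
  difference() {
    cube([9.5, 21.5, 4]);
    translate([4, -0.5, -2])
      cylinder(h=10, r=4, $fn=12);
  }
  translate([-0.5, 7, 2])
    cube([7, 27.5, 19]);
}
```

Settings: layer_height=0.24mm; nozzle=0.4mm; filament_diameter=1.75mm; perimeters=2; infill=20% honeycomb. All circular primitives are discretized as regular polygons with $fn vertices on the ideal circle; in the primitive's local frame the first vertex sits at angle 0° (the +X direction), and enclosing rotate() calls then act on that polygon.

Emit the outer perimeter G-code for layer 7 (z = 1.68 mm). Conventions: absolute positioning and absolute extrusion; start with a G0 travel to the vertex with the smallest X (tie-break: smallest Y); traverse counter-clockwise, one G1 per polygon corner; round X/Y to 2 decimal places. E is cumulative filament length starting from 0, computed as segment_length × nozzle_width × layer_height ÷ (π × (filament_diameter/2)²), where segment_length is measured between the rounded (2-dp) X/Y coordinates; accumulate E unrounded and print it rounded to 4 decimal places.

G0 X0.00 Y0.00 Z1.68
G1 X0.13 Y0.00 E0.0052
G1 X0.54 Y1.50 E0.0673
G1 X2.00 Y2.96 E0.1497
G1 X4.00 Y3.50 E0.2323
G1 X6.00 Y2.96 E0.3150
G1 X7.46 Y1.50 E0.3974
G1 X7.87 Y0.00 E0.4595
G1 X9.50 Y0.00 E0.5246
G1 X9.50 Y21.50 E1.3827
G1 X0.00 Y21.50 E1.7618
G1 X0.00 Y0.00 E2.6199

At z = 1.68 mm: the 9.5×21.5 cube contributes its full rectangle; the cylinder at (4, -0.5): section is a regular 12-gon, circumradius r=4; Subtracting the remaining from the first: starting from the 9.5×21.5 cube, the r=4 cylinder at (4, -0.5) partially overlaps it — only the 20.07 mm² overlap (of its 48.00 mm²) is removed, clipping the outline — 1 connected region; the cube at (-0.5, 7) does not reach this height (z outside [2, 21]); Merging all regions: only the result so far is present, so the union is just that shape — 1 connected region. The outline is a single polygon with 11 vertices. Extrusion per mm of travel: 0.4 × 0.24 / (π × 0.875²) = 0.039912. Accumulating E over each segment gives final E = 2.6199.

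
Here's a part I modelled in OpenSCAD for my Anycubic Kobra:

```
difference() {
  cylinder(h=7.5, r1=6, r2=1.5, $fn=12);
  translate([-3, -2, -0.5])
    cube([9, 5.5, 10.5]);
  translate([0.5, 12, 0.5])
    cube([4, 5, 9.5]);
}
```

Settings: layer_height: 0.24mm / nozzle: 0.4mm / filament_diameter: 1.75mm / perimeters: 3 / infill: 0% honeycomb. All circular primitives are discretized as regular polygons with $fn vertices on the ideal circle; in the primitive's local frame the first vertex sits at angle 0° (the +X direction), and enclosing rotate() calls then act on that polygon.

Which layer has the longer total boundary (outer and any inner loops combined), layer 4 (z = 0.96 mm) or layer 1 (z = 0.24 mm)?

Layer 4 (z = 0.96): the cone contributes a regular 12-gon of circumradius 5.424 (interpolated between r1=6 and r2=1.5 at t=0.128) (perimeter = 2·12·5.424·sin(180°/12) = 33.69 mm); the 9×5.5 cube at (-3, -2) contributes its full rectangle (perimeter 29.00 mm); the cube at (0.5, 12) (footprint 4×5) is included at this height (perimeter 18.00 mm); Taking the first minus the rest: starting from the cone, the 9×5.5 cube at (-3, -2) partially overlaps it — only the 43.93 mm² overlap (of its 49.50 mm²) is removed, clipping the outline; the 4×5 cube at (0.5, 12) misses the remaining region (no effect) — boundary = 48.00 mm. So its perimeter = 48.00 mm. Layer 1 (z = 0.24): the cone (r1=6→r2=1.5) has section circumradius 5.856 here — a regular 12-gon (perimeter = 2·12·5.856·sin(180°/12) = 36.38 mm); the cube at (-3, -2) (footprint 9×5.5) is included at this height (perimeter 29.00 mm); the cube at (0.5, 12) is not intersected at this z (z outside [0.5, 10]); Subtracting the remaining from the first: starting from the cone, the 9×5.5 cube at (-3, -2) partially overlaps it — only the 46.41 mm² overlap (of its 49.50 mm²) is removed, clipping the outline — boundary = 51.78 mm. So its perimeter = 51.78 mm. Layer 1 is larger (51.78 vs 48.00 mm).

layer 1 (z = 0.24 mm)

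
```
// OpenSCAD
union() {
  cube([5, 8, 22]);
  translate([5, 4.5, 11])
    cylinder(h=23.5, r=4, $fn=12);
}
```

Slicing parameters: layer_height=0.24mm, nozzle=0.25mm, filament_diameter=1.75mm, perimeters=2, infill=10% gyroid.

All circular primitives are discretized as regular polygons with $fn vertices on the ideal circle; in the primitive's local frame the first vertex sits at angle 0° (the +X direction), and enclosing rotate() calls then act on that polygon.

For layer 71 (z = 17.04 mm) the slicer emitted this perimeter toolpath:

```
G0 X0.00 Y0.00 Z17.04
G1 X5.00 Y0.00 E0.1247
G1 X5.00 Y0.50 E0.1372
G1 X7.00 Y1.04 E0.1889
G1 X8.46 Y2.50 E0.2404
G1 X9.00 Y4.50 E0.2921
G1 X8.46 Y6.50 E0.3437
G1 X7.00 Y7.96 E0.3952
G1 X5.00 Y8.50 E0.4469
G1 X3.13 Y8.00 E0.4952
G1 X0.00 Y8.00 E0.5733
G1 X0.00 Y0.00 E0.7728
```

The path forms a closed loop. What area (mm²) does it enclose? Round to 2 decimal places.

Apply the shoelace formula to the sequence of (X, Y) vertices; enclosed area = 64.44 mm².

64.44 mm²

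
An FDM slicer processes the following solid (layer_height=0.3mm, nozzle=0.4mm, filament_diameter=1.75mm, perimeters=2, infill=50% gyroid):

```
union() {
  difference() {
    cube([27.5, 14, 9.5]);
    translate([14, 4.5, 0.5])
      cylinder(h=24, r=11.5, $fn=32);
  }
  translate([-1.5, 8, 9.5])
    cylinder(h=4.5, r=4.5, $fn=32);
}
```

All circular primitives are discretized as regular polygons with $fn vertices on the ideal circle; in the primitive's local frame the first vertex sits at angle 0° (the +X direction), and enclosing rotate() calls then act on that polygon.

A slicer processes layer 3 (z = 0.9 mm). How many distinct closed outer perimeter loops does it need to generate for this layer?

At z = 0.9 mm: the 27.5×14 cube contributes its full rectangle; the cylinder at (14, 4.5): section is a regular 32-gon, circumradius r=11.5; Subtracting the remaining from the first: starting from the 27.5×14 cube, the r=11.5 cylinder at (14, 4.5) partially overlaps it — only the 289.76 mm² overlap (of its 412.81 mm²) is removed, clipping the outline — 2 connected regions; the cylinder at (-1.5, 8) is not intersected at this z (z outside [9.5, 14]); Combining (union): only that combined region is present, so the union is just that shape — 2 connected regions. The result has 2 disconnected regions.

2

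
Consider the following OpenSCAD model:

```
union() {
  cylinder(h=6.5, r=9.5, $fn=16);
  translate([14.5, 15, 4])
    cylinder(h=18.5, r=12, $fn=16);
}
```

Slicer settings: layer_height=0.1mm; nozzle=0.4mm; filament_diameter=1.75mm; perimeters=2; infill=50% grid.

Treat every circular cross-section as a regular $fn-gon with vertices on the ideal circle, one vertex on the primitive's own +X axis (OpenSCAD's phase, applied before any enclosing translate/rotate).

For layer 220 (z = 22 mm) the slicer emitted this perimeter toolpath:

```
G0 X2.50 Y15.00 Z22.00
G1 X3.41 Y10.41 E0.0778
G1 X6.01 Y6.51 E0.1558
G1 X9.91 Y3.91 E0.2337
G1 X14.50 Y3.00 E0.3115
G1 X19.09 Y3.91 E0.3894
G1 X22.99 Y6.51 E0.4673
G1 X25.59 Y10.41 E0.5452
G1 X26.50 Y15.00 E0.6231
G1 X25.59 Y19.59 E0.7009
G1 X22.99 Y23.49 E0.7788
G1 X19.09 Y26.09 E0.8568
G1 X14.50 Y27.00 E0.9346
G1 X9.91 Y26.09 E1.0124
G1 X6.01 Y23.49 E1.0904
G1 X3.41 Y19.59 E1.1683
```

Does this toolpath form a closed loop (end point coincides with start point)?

no

Start point (G0): (2.50, 15.00). End point (last G1): the path does not return to the start — open.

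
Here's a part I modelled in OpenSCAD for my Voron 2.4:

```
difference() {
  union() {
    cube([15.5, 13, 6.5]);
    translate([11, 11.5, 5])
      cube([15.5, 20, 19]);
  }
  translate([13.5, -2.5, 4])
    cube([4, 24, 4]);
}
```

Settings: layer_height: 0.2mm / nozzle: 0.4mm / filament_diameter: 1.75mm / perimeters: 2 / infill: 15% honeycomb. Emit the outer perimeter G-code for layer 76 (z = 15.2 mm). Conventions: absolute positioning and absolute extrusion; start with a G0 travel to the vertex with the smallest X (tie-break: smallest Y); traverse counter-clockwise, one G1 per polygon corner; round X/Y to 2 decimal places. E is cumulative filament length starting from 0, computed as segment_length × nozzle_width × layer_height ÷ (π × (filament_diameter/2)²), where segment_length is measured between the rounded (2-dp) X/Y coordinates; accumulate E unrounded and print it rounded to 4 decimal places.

G0 X11.00 Y11.50 Z15.20
G1 X26.50 Y11.50 E0.5155
G1 X26.50 Y31.50 E1.1807
G1 X11.00 Y31.50 E1.6963
G1 X11.00 Y11.50 E2.3615

At z = 15.2 mm: the cube is not intersected at this z (z outside [0, 6.5]); the cube at (11, 11.5) is present — its section is the full 15.5×20 rectangle; Combining (union): only the 15.5×20 cube at (11, 11.5) is present, so the union is just that shape — 1 connected region; the cube at (13.5, -2.5) does not reach this height (z outside [4, 8]); Subtracting the remaining from the first: none of the subtracted shapes is present at this height, so the result so far is unchanged — 1 connected region. The outline is a single polygon with 4 vertices. Extrusion per mm of travel: 0.4 × 0.2 / (π × 0.875²) = 0.033260. Accumulating E over each segment gives final E = 2.3615.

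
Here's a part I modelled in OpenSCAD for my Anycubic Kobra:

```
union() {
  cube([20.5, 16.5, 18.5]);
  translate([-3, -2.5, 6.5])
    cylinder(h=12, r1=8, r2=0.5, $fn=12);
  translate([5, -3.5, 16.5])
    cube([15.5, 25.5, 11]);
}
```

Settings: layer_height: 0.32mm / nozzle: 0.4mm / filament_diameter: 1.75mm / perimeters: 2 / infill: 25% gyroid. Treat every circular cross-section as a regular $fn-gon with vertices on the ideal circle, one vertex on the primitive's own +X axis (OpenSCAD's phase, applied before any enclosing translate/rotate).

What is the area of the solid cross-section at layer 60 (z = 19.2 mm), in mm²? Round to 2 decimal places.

At z = 19.2 mm: the cube does not reach this height (z outside [0, 18.5]); the cone at (-3, -2.5) is not intersected at this z (z outside [6.5, 18.5]); the cube at (5, -3.5) (footprint 15.5×25.5) is included at this height (area 395.25 mm²); Merging all regions: only the 15.5×25.5 cube at (5, -3.5) is present, so the union is just that shape — area = 395.25 mm². Overall, the cross-section is a single solid region. Net area = 395.25 mm².

395.25 mm²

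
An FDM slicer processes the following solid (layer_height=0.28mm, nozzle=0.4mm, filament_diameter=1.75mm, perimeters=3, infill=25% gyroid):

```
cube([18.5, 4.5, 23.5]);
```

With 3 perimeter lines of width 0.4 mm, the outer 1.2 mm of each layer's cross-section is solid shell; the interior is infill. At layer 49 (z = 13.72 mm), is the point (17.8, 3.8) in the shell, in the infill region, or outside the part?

At z = 13.72 mm: the cube (footprint 18.5×4.5) is included at this height. Overall, the cross-section is a single solid region. The nearest boundary edge runs (18.50, 0.00)→(18.50, 4.50); distance from the point to it = 0.70 mm. The point is inside the cross-section, 0.70 mm from the nearest boundary — within the 1.2 mm shell band (3 × 0.4).

shell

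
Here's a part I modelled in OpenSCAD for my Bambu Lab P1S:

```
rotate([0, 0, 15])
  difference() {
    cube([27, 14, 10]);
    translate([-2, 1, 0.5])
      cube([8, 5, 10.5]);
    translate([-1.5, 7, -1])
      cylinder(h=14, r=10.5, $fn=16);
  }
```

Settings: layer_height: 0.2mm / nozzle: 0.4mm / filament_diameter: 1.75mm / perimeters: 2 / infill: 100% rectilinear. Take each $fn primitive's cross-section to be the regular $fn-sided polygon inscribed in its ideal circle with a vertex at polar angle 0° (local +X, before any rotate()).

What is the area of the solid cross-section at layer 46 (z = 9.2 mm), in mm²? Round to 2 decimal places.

At z = 9.2 mm: the cube is present — its section is the full 27×14 rectangle (area 378.00 mm²); the cube at (-2, 1) is present — its section is the full 8×5 rectangle (area 40.00 mm²); the r=10.5 cylinder at (-1.5, 7) contributes a regular 16-gon of circumradius 10.5 (area = (16/2)·10.500²·sin(360°/16) = 337.53 mm²); After the difference (first − rest): starting from the 27×14 cube (378.00 mm²), the 8×5 cube at (-2, 1) partially overlaps it — only the 30.00 mm² overlap (of its 40.00 mm²) is removed, clipping the outline; the r=10.5 cylinder at (-1.5, 7) partially overlaps it — only the 82.08 mm² overlap (of its 337.53 mm²) is removed, clipping the outline — area = 265.92 mm²; (whole slice rotated 15° about Z — lengths, areas and connectivity unchanged). Overall, the cross-section is a single solid region. Net area = 265.92 mm².

265.92 mm²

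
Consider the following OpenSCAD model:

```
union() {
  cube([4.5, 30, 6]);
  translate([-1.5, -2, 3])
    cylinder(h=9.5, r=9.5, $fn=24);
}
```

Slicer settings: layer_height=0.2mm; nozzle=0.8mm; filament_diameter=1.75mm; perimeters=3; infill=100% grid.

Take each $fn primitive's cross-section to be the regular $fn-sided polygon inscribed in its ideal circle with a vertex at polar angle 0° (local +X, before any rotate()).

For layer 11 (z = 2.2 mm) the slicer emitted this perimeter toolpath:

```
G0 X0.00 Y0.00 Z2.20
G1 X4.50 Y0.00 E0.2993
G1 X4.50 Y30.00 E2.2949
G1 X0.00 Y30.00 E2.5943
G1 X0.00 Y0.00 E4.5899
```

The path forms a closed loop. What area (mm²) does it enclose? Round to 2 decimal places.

135.00 mm²

Apply the shoelace formula to the sequence of (X, Y) vertices; enclosed area = 135.00 mm².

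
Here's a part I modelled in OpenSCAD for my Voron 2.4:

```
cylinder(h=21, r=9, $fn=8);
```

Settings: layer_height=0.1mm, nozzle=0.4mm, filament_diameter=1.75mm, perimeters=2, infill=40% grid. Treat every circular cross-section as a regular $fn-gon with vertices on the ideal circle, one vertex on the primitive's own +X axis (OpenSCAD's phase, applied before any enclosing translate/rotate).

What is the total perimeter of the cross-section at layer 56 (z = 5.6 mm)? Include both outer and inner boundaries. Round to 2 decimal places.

55.11 mm

At z = 5.6 mm: the r=9 cylinder gives a regular 8-gon of circumradius 9 (constant along its height) (perimeter = 2·8·9.000·sin(180°/8) = 55.11 mm). Overall, the cross-section is a single solid region. Total boundary length (outer) = 55.11 mm.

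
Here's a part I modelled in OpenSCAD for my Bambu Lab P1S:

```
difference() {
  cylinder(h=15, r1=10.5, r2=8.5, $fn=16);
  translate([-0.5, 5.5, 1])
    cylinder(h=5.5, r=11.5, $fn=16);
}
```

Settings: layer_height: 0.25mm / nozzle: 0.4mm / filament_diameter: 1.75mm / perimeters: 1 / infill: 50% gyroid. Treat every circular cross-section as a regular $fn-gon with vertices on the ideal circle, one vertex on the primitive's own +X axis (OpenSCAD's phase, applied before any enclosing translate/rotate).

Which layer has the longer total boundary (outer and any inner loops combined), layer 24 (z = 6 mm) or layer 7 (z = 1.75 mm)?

Layer 24 (z = 6): the cone (r1=10.5→r2=8.5) has section circumradius 9.700 here — a regular 16-gon (perimeter = 2·16·9.700·sin(180°/16) = 60.56 mm); the r=11.5 cylinder at (-0.5, 5.5) contributes a regular 16-gon of circumradius 11.5 (perimeter = 2·16·11.500·sin(180°/16) = 71.79 mm); After the difference (first − rest): starting from the cone, the r=11.5 cylinder at (-0.5, 5.5) partially overlaps it — only the 225.99 mm² overlap (of its 404.88 mm²) is removed, clipping the outline — boundary = 52.08 mm. So its perimeter = 52.08 mm. Layer 7 (z = 1.75): the cone (r1=10.5→r2=8.5) has section circumradius 10.267 here — a regular 16-gon (perimeter = 2·16·10.267·sin(180°/16) = 64.09 mm); the r=11.5 cylinder at (-0.5, 5.5) gives a regular 16-gon of circumradius 11.5 (constant along its height) (perimeter = 2·16·11.500·sin(180°/16) = 71.79 mm); After the difference (first − rest): starting from the cone, the r=11.5 cylinder at (-0.5, 5.5) partially overlaps it — only the 243.41 mm² overlap (of its 404.88 mm²) is removed, clipping the outline — boundary = 57.99 mm. So its perimeter = 57.99 mm. Layer 7 is larger (57.99 vs 52.08 mm).

layer 7 (z = 1.75 mm)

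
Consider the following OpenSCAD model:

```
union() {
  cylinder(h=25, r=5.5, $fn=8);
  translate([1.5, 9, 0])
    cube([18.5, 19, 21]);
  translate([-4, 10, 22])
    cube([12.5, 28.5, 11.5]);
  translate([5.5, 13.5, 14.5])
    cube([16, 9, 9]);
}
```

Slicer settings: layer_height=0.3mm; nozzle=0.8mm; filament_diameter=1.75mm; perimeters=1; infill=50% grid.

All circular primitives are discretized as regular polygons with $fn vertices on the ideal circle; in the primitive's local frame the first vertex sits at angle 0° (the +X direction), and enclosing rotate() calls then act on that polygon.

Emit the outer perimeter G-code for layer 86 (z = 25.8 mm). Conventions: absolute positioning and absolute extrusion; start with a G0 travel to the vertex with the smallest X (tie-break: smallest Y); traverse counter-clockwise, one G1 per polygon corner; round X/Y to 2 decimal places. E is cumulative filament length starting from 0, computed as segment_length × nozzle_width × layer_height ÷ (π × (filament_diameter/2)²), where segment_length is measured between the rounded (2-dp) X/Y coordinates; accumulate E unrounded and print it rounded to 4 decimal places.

G0 X-4.00 Y10.00 Z25.80
G1 X8.50 Y10.00 E1.2473
G1 X8.50 Y38.50 E4.0910
G1 X-4.00 Y38.50 E5.3383
G1 X-4.00 Y10.00 E8.1820

At z = 25.8 mm: the cylinder is not intersected at this z (z outside [0, 25]); the cube at (1.5, 9) does not reach this height (z outside [0, 21]); the cube at (-4, 10) (footprint 12.5×28.5) is included at this height; the cube at (5.5, 13.5) does not reach this height (z outside [14.5, 23.5]); Merging all regions: only the 12.5×28.5 cube at (-4, 10) is present, so the union is just that shape — 1 connected region. The outline is a single polygon with 4 vertices. Extrusion per mm of travel: 0.8 × 0.3 / (π × 0.875²) = 0.099780. Accumulating E over each segment gives final E = 8.1820.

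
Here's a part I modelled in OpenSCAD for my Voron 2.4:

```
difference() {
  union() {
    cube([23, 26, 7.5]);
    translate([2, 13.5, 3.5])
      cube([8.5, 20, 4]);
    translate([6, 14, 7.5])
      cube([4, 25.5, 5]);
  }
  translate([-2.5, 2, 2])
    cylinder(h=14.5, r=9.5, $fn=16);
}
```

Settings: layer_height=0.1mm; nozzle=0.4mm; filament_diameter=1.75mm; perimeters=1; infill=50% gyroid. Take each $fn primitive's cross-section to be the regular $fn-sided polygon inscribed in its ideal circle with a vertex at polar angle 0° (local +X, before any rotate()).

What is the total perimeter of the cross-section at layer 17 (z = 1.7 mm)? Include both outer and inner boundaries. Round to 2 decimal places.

98.00 mm

At z = 1.7 mm: the cube (footprint 23×26) is included at this height (perimeter 98.00 mm); the cube at (2, 13.5) is absent (z outside [3.5, 7.5]); the cube at (6, 14) is not intersected at this z (z outside [7.5, 12.5]); Combining (union): only the 23×26 cube is present, so the union is just that shape — boundary = 98.00 mm; the cylinder at (-2.5, 2) is absent (z outside [2, 16.5]); Taking the first minus the rest: none of the subtracted shapes is present at this height, so the result so far is unchanged — boundary = 98.00 mm. Overall, the cross-section is a single solid region. Total boundary length (outer) = 98.00 mm.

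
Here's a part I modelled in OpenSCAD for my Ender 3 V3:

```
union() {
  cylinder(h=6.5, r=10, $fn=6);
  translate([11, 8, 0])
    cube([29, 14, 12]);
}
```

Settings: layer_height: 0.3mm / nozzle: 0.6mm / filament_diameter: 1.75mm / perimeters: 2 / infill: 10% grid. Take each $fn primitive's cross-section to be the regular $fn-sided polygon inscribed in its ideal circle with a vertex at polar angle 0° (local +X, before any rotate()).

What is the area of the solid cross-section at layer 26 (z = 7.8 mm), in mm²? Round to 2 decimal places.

At z = 7.8 mm: the cylinder is absent (z outside [0, 6.5]); the cube at (11, 8) is present — its section is the full 29×14 rectangle (area 406.00 mm²); Taking the union: only the 29×14 cube at (11, 8) is present, so the union is just that shape — area = 406.00 mm². Overall, the cross-section is a single solid region. Net area = 406.00 mm².

406.00 mm²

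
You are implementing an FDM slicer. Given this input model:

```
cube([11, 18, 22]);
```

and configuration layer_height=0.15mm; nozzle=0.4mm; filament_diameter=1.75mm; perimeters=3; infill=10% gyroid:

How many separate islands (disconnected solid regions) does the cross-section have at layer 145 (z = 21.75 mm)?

At z = 21.75 mm: the cube (footprint 11×18) is included at this height. Overall, the cross-section is a single solid region. Island count = 1.

1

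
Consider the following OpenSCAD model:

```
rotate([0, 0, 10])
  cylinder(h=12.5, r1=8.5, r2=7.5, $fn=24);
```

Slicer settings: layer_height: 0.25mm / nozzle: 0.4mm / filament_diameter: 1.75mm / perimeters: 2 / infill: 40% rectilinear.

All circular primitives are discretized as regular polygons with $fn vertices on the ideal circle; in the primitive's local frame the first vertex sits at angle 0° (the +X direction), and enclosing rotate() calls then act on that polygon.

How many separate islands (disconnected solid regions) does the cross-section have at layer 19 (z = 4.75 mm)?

1

At z = 4.75 mm: the cone: at t=0.380 of its height the radius interpolates to r₁+(r₂−r₁)t = 8.120, giving a regular 24-gon of that circumradius; (rotated 10° about Z; rotation is an isometry so areas/perimeters/island counts are preserved). Overall, the cross-section is a single solid region. Island count = 1.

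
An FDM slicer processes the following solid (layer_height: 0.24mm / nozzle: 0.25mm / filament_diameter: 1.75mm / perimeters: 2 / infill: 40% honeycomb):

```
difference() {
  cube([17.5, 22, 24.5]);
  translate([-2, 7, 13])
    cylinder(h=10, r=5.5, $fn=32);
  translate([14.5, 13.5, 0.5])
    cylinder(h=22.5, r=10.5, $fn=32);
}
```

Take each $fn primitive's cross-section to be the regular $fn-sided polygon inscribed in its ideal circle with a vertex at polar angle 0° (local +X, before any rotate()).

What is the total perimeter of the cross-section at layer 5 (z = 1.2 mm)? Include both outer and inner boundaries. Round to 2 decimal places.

At z = 1.2 mm: the cube (footprint 17.5×22) is included at this height (perimeter 79.00 mm); the cylinder at (-2, 7) is not intersected at this z (z outside [13, 23]); the r=10.5 cylinder at (14.5, 13.5) contributes a regular 32-gon of circumradius 10.5 (perimeter = 2·32·10.500·sin(180°/32) = 65.87 mm); Taking the first minus the rest: starting from the 17.5×22 cube, the r=10.5 cylinder at (14.5, 13.5) partially overlaps it — only the 220.36 mm² overlap (of its 344.14 mm²) is removed, clipping the outline — boundary = 80.82 mm. Overall, the cross-section is a single solid region. Total boundary length (outer) = 80.82 mm.

80.82 mm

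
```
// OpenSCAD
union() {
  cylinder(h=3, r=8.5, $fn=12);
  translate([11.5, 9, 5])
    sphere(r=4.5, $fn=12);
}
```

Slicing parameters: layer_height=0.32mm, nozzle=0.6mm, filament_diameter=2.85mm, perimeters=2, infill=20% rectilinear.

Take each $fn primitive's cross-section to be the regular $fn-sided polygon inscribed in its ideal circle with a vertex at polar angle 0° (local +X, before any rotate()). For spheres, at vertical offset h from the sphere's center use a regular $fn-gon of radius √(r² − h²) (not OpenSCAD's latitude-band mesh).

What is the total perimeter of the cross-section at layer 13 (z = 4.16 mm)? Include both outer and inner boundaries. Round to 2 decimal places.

27.46 mm

At z = 4.16 mm: the cylinder does not reach this height (z outside [0, 3]); the r=4.5 sphere at (11.5, 9) slices to a regular 12-gon of circumradius 4.421 (√(r²−h²) with h=0.84 from center) (perimeter = 2·12·4.421·sin(180°/12) = 27.46 mm); Taking the union: only the r=4.5 sphere at (11.5, 9) is present, so the union is just that shape — boundary = 27.46 mm. Overall, the cross-section is a single solid region. Total boundary length (outer) = 27.46 mm.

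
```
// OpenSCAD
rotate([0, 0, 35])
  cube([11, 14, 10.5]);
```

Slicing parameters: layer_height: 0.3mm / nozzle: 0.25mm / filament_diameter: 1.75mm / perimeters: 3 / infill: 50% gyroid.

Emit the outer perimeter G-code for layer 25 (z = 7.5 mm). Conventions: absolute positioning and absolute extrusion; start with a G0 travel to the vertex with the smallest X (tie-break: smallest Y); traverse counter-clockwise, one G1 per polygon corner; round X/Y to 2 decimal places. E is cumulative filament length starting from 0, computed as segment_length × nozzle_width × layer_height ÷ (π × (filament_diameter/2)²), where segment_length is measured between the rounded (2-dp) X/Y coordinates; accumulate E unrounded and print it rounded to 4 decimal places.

At z = 7.5 mm: the 11×14 cube contributes its full rectangle; (rotated 35° about Z; rotation is an isometry so areas/perimeters/island counts are preserved). The outline is a single polygon with 4 vertices. Extrusion per mm of travel: 0.25 × 0.3 / (π × 0.875²) = 0.031181. Accumulating E over each segment gives final E = 1.5592.

G0 X-8.03 Y11.47 Z7.50
G1 X0.00 Y0.00 E0.4366
G1 X9.01 Y6.31 E0.7796
G1 X0.98 Y17.78 E1.2162
G1 X-8.03 Y11.47 E1.5592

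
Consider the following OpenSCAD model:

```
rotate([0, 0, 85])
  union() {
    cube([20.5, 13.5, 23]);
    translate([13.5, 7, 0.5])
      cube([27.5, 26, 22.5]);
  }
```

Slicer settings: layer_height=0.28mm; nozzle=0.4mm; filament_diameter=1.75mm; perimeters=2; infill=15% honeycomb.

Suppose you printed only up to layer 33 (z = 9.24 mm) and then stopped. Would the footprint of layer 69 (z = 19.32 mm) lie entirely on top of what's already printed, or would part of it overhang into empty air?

entirely on top

Compare the two slices. At z = 9.24: the 20.5×13.5 cube contributes its full rectangle (area 276.75 mm²); the cube at (13.5, 7) (footprint 27.5×26) is included at this height (area 715.00 mm²); Merging all regions: the regions partially overlap — summed areas 991.75 mm² minus the doubly-counted overlap 45.50 mm² gives 946.25 mm² — area = 946.25 mm²; (whole slice rotated 85° about Z — lengths, areas and connectivity unchanged). At z = 19.32: the cube is present — its section is the full 20.5×13.5 rectangle (area 276.75 mm²); the cube at (13.5, 7) (footprint 27.5×26) is included at this height (area 715.00 mm²); Merging all regions: the regions partially overlap — summed areas 991.75 mm² minus the doubly-counted overlap 45.50 mm² gives 946.25 mm² — area = 946.25 mm²; (rotated 85° about Z; rotation is an isometry so areas/perimeters/island counts are preserved). Checking containment: the cross-section at z = 19.32 is a subset of the cross-section at z = 9.24.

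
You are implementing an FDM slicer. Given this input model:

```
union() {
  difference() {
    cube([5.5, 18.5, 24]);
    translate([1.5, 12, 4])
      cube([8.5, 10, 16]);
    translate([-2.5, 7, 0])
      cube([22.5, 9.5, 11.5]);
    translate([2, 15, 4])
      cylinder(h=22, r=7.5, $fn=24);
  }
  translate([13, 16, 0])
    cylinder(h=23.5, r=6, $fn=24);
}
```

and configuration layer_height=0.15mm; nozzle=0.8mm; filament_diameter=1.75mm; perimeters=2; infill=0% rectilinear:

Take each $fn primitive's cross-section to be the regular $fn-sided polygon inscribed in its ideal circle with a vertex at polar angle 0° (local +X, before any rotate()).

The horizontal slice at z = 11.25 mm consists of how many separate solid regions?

2

At z = 11.25 mm: the 5.5×18.5 cube contributes its full rectangle; the 8.5×10 cube at (1.5, 12) contributes its full rectangle; the cube at (-2.5, 7) (footprint 22.5×9.5) is included at this height; the cylinder at (2, 15): section is a regular 24-gon, circumradius r=7.5; Subtracting the remaining from the first: starting from the 5.5×18.5 cube, the 8.5×10 cube at (1.5, 12) partially overlaps it — only the 26.00 mm² overlap (of its 85.00 mm²) is removed, clipping the outline; the 22.5×9.5 cube at (-2.5, 7) partially overlaps it — only the 34.25 mm² overlap (of its 213.75 mm²) is removed, clipping the outline; the r=7.5 cylinder at (2, 15) partially overlaps it — only the 3.00 mm² overlap (of its 174.70 mm²) is removed, clipping the outline — 1 connected region; the r=6 cylinder at (13, 16) gives a regular 24-gon of circumradius 6 (constant along its height); Combining (union): the 2 present regions are separate (no shared area or edge), so areas and boundary lengths simply add and each stays a separate island — 2 connected regions. The result has 2 disconnected regions.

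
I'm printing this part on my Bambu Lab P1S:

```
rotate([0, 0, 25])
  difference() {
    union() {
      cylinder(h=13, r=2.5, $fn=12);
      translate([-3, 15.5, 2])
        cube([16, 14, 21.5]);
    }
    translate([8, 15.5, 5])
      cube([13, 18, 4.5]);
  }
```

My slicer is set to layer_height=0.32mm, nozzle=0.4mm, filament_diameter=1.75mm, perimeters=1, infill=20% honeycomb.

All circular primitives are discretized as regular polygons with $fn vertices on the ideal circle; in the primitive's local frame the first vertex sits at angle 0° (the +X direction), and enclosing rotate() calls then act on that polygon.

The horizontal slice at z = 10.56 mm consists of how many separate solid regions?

At z = 10.56 mm: the r=2.5 cylinder contributes a regular 12-gon of circumradius 2.5; the cube at (-3, 15.5) is present — its section is the full 16×14 rectangle; Combining (union): the 2 present regions are separate (no shared area or edge), so areas and boundary lengths simply add and each stays a separate island — 2 connected regions; the cube at (8, 15.5) is absent (z outside [5, 9.5]); After the difference (first − rest): none of the subtracted shapes is present at this height, so the result so far is unchanged — 2 connected regions; (whole slice rotated 25° about Z — lengths, areas and connectivity unchanged). The result has 2 disconnected regions.

2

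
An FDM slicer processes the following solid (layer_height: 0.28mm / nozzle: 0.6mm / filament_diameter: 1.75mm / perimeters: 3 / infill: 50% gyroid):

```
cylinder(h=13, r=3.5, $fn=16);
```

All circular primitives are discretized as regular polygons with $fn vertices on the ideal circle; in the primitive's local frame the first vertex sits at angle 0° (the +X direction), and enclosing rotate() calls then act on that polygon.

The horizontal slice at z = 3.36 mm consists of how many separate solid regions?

1

At z = 3.36 mm: the r=3.5 cylinder gives a regular 16-gon of circumradius 3.5 (constant along its height). The result has 1 disconnected region.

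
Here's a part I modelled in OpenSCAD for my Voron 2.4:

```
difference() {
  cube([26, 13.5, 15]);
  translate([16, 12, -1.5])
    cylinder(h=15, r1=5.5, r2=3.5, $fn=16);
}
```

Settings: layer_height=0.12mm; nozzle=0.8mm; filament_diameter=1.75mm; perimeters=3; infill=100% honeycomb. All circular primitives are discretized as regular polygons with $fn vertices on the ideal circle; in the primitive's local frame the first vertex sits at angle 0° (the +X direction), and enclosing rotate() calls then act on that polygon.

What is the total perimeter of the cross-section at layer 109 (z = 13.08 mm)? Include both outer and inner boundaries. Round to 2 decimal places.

86.82 mm

At z = 13.08 mm: the cube is present — its section is the full 26×13.5 rectangle (perimeter 79.00 mm); the cone at (16, 12) (r1=5.5→r2=3.5) has section circumradius 3.556 here — a regular 16-gon (perimeter = 2·16·3.556·sin(180°/16) = 22.20 mm); After the difference (first − rest): starting from the 26×13.5 cube, the cone at (16, 12) partially overlaps it — only the 29.57 mm² overlap (of its 38.71 mm²) is removed, clipping the outline — boundary = 86.82 mm. Overall, the cross-section is a single solid region. Total boundary length (outer) = 86.82 mm.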